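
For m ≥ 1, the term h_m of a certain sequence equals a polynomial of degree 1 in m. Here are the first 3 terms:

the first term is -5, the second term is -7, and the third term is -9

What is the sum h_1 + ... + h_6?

-60

1st diffs: -2, -2 (constant).
So h_m = -2m - 3.
Continuing: -11, -13, -15.
Summing m = 1..6 (6 terms) gives -60.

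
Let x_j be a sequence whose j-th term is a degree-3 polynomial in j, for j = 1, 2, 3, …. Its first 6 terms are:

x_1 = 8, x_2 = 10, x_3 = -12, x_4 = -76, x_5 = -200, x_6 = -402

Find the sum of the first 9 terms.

1st diffs: 2, -22, -64, -124, -202.
2nd diffs: -24, -42, -60, -78.
3rd diffs: -18, -18, -18 (constant).
So x_j = -3j^3 + 6j^2 + 5j.
Continuing: -700, -1112, -1656.
Summing j = 1..9 (9 terms) gives -4140.

-4140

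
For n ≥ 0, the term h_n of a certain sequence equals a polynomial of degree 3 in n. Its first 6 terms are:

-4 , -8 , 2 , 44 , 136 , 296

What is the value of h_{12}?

1st diffs: -4, 10, 42, 92, 160.
2nd diffs: 14, 32, 50, 68.
3rd diffs: 18, 18, 18 (constant).
Newton forward-difference form: h_n = -4 + (-4)·C(n,1) + 14·C(n,2) + 18·C(n,3).
At n = 12: n = 12, so h_{12} = -4 - 48 + 924 + 3960 = 4832.

4832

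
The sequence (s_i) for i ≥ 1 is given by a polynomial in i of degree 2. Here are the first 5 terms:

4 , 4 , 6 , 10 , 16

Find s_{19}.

1st diffs: 0, 2, 4, 6.
2nd diffs: 2, 2, 2 (constant).
Newton forward-difference form: s_i = 4 + 2·C(i-1,2).
At i = 19: i-1 = 18, so s_{19} = 4 + 306 = 310.

310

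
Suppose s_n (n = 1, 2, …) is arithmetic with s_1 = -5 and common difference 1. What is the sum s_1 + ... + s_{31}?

s_n = -5 + (n - 1)·1.
s_{31} = 25; S = 31·(-5 + 25)/2 = 310.

310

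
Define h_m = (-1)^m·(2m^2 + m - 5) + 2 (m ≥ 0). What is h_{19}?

(-1)^19 = -1; 2m^2 + m - 5 at m=19 is 736; so h_{19} = -734.

-734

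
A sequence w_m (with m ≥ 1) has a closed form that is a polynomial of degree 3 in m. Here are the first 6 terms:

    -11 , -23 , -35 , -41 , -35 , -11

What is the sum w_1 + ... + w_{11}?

1199

1st diffs: -12, -12, -6, 6, 24.
2nd diffs: 0, 6, 12, 18.
3rd diffs: 6, 6, 6 (constant).
Newton forward-difference form: w_m = -11 + (-12)·C(m-1,1) + 6·C(m-1,3).
Continuing: …, 37, 115, 229, 385, …, w_{11} = 589.
Summing m = 1..11 (11 terms) gives 1199.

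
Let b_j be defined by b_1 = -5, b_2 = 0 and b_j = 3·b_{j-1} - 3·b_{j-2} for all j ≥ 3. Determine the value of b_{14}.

0

Applying the relation repeatedly:
b_3 = 15; b_4 = 45; b_5 = 90; …; b_{11} = -2430; b_{12} = -3645; b_{13} = -3645; b_{14} = 0.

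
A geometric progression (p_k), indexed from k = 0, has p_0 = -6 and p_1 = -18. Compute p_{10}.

-354294

Common ratio r = 3.
p_k = (-6)·3^(k-0).
p_{10} = (-6)·3^10 = -354294.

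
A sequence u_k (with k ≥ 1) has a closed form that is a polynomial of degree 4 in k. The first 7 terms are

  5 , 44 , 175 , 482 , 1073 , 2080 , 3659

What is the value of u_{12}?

1st diffs: 39, 131, 307, 591, 1007, 1579.
2nd diffs: 92, 176, 284, 416, 572.
3rd diffs: 84, 108, 132, 156.
4th diffs: 24, 24, 24 (constant).
Newton forward-difference form: u_k = 5 + 39·C(k-1,1) + 92·C(k-1,2) + 84·C(k-1,3) + 24·C(k-1,4).
At k = 12: k-1 = 11, so u_{12} = 5 + 429 + 5060 + 13860 + 7920 = 27274.

27274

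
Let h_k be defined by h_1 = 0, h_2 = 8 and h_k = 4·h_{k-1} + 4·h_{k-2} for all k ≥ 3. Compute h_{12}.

47030272

Applying the relation repeatedly:
h_3 = 32  h_4 = 160  h_5 = 768  h_6 = 3712  h_7 = 17920  h_8 = 86528  h_9 = 417792  h_{10} = 2017280  h_{11} = 9740288  h_{12} = 47030272.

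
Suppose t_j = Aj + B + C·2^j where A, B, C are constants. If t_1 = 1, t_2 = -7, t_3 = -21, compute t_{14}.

-49171

Plug in j = 1, 2, 3: A + B + 2C = 1; 2A + B + 4C = -7; 3A + B + 8C = -21.
Subtracting the first from the second: A + 2C = -8.
Subtracting the second from the third: A + 4C = -14.
Solving: C = -3, A = -2, then B = 9.
So t_j = -2·j + 9 + (-3)·2^j; at j=14 this is -49171.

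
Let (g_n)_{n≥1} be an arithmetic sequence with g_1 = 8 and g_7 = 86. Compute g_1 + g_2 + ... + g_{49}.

15680

Common difference d = (86 - 8) / (7 - 1) = 13.
g_n = 8 + (n - 1)·13.
g_{49} = 632; S = 49·(8 + 632)/2 = 15680.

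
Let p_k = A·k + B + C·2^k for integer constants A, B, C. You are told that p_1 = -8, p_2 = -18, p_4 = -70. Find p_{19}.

-2097188

Plug in k = 1, 2, 4: A + B + 2C = -8; 2A + B + 4C = -18; 4A + B + 16C = -70.
Subtracting the first from the second: A + 2C = -10.
Subtracting the second from the third: 2A + 12C = -52.
Solving: C = -4, A = -2, then B = 2.
So p_k = -2·k + 2 + (-4)·2^k; at k=19 this is -2097188.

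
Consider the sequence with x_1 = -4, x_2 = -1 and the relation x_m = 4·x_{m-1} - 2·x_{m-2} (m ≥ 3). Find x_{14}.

x_3 = 4; x_4 = 18; x_5 = 64; …; x_{11} = 102208; x_{12} = 348960; x_{13} = 1191424; x_{14} = 4067776.

4067776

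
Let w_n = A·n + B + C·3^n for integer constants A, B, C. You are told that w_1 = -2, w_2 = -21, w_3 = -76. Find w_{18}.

Plug in n = 1, 2, 3: A + B + 3C = -2; 2A + B + 9C = -21; 3A + B + 27C = -76.
Subtracting the first from the second: A + 6C = -19.
Subtracting the second from the third: A + 18C = -55.
Solving: C = -3, A = -1, then B = 8.
Hence w_{18} = -1·18 + 8 + (-3)·387420489 = -1162261477.

-1162261477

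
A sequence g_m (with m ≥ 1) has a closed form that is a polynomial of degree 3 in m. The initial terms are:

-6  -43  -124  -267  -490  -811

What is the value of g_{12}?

-5803

1st diffs: -37, -81, -143, -223, -321.
2nd diffs: -44, -62, -80, -98.
3rd diffs: -18, -18, -18 (constant).
Newton forward-difference form: g_m = -6 + (-37)·C(m-1,1) + (-44)·C(m-1,2) + (-18)·C(m-1,3).
At m = 12: m-1 = 11, so g_{12} = -6 - 407 - 2420 - 2970 = -5803.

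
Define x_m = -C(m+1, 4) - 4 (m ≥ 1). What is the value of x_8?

C(9, 4) = 126, so x_8 = -130.

-130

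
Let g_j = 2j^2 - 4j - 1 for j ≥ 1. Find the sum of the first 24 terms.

8576

Over j = 1..24: Σj = 300, Σj² = 4900.
Total = (2)·4900 + (-4)·300 + (-1)·24 = 8576.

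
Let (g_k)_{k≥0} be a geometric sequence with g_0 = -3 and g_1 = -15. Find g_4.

-1875

Common ratio r = 5.
g_k = (-3)·5^(k-0).
g_4 = (-3)·5^4 = -1875.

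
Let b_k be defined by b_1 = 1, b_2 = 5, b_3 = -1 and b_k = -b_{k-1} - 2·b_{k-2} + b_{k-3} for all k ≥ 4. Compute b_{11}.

b_4 = -8  b_5 = 15  b_6 = 0  b_7 = -38  b_8 = 53  b_9 = 23  b_{10} = -167  b_{11} = 174.

174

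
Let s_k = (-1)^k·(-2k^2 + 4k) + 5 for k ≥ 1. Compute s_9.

(-1)^9 = -1; -2k^2 + 4k at k=9 is -126; so s_9 = 131.

131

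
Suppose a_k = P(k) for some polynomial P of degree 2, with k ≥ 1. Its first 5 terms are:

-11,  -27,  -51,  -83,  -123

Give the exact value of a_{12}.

-627

1st diffs: -16, -24, -32, -40.
2nd diffs: -8, -8, -8 (constant).
So a_k = -4k^2 - 4k - 3.
Evaluating at k = 12 gives a_{12} = -627.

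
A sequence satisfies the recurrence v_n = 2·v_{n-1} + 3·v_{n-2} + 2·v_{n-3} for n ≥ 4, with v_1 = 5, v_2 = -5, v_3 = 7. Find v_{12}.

94905

Step forward from the initial values:
v_4 = 9  v_5 = 29  v_6 = 99  v_7 = 303  v_8 = 961  v_9 = 3029  v_{10} = 9547  v_{11} = 30103  v_{12} = 94905.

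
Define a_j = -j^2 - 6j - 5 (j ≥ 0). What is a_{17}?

a_{17} = -1·17^2 - 6·17 - 5 = -396.

-396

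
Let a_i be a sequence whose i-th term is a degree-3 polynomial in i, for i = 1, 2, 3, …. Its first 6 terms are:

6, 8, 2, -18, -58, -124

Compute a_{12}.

-1402

1st diffs: 2, -6, -20, -40, -66.
2nd diffs: -8, -14, -20, -26.
3rd diffs: -6, -6, -6 (constant).
Newton forward-difference form: a_i = 6 + 2·C(i-1,1) + (-8)·C(i-1,2) + (-6)·C(i-1,3).
At i = 12: i-1 = 11, so a_{12} = 6 + 22 - 440 - 990 = -1402.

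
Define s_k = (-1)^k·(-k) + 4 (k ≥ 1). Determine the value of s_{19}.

23

(-1)^19 = -1; -k at k=19 is -19; so s_{19} = 23.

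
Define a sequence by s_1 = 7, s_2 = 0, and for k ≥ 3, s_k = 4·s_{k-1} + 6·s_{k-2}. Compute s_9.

Applying the relation repeatedly:
s_3 = 42;  s_4 = 168;  s_5 = 924;  s_6 = 4704;  s_7 = 24360;  s_8 = 125664;  s_9 = 648816.

648816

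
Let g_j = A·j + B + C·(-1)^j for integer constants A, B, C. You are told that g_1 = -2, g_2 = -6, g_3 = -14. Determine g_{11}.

The three given values yield: A + B - C = -2; 2A + B + C = -6; 3A + B - C = -14.
Subtracting the first from the second: A + 2C = -4.
Subtracting the second from the third: A - 2C = -8.
Solving: C = 1, A = -6, then B = 5.
So g_j = -6·j + 5 + 1·(-1)^j; at j=11 this is -62.

-62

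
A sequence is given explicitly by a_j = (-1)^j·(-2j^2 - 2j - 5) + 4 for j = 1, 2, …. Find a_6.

(-1)^6 = 1; -2j^2 - 2j - 5 at j=6 is -89; so a_6 = -85.

-85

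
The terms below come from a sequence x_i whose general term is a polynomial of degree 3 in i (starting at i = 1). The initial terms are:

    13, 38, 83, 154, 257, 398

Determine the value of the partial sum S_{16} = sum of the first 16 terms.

1st diffs: 25, 45, 71, 103, 141.
2nd diffs: 20, 26, 32, 38.
3rd diffs: 6, 6, 6 (constant).
So x_i = i^3 + 4i^2 + 6i + 2.
Continuing: …, 583, 818, 1109, 1462, …, x_{16} = 5218.
Summing i = 1..16 (16 terms) gives 25328.

25328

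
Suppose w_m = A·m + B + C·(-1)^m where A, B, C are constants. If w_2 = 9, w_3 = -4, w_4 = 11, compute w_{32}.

39

Plug in m = 2, 3, 4: 2A + B + C = 9; 3A + B - C = -4; 4A + B + C = 11.
Subtracting the first from the second: A - 2C = -13.
Subtracting the second from the third: A + 2C = 15.
Solving: C = 7, A = 1, then B = 0.
So w_m = 1·m + 0 + 7·(-1)^m; at m=32 this is 39.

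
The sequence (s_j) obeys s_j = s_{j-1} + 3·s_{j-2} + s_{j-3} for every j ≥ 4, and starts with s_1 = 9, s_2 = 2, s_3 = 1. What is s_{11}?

5257

Applying the relation repeatedly:
s_4 = 16;  s_5 = 21;  s_6 = 70;  s_7 = 149;  s_8 = 380;  s_9 = 897;  s_{10} = 2186;  s_{11} = 5257.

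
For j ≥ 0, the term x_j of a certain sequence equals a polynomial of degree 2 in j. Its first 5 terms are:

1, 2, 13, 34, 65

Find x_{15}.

1st diffs: 1, 11, 21, 31.
2nd diffs: 10, 10, 10 (constant).
Newton forward-difference form: x_j = 1 + 1·C(j,1) + 10·C(j,2).
At j = 15: j = 15, so x_{15} = 1 + 15 + 1050 = 1066.

1066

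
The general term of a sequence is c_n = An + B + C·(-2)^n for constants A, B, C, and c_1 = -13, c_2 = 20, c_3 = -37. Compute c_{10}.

Plug in n = 1, 2, 3: A + B - 2C = -13; 2A + B + 4C = 20; 3A + B - 8C = -37.
Subtracting the first from the second: A + 6C = 33.
Subtracting the second from the third: A - 12C = -57.
Solving: C = 5, A = 3, then B = -6.
So c_n = 3·n + (-6) + 5·(-2)^n; at n=10 this is 5144.

5144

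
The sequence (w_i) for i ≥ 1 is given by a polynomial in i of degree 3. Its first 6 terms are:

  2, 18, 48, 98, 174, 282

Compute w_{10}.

1154

1st diffs: 16, 30, 50, 76, 108.
2nd diffs: 14, 20, 26, 32.
3rd diffs: 6, 6, 6 (constant).
Newton forward-difference form: w_i = 2 + 16·C(i-1,1) + 14·C(i-1,2) + 6·C(i-1,3).
At i = 10: i-1 = 9, so w_{10} = 2 + 144 + 504 + 504 = 1154.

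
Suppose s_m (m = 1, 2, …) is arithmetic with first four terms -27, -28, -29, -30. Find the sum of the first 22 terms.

-825

Common difference d = -1.
s_m = -27 + (m - 1)·(-1).
s_{22} = -48; S = 22·(-27 + (-48))/2 = -825.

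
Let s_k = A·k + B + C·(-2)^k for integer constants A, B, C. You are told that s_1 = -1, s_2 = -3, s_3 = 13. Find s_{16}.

-65479

Plug in k = 1, 2, 3: A + B - 2C = -1; 2A + B + 4C = -3; 3A + B - 8C = 13.
Subtracting the first from the second: A + 6C = -2.
Subtracting the second from the third: A - 12C = 16.
Solving: C = -1, A = 4, then B = -7.
Hence s_{16} = 4·16 + (-7) + (-1)·65536 = -65479.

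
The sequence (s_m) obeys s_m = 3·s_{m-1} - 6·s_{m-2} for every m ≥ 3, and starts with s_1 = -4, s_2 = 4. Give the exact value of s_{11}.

41796

Iterate the recurrence:
s_3 = 36, s_4 = 84, s_5 = 36, s_6 = -396, s_7 = -1404, s_8 = -1836, s_9 = 2916, s_{10} = 19764, s_{11} = 41796.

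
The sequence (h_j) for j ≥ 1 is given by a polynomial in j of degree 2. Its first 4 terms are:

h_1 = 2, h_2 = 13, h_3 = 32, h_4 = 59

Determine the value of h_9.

314

1st diffs: 11, 19, 27.
2nd diffs: 8, 8 (constant).
Newton forward-difference form: h_j = 2 + 11·C(j-1,1) + 8·C(j-1,2).
At j = 9: j-1 = 8, so h_9 = 2 + 88 + 224 = 314.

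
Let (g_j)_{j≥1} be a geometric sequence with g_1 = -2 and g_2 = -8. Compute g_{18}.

-34359738368

Common ratio r = 4.
g_j = (-2)·4^(j-1).
g_{18} = (-2)·4^17 = -34359738368.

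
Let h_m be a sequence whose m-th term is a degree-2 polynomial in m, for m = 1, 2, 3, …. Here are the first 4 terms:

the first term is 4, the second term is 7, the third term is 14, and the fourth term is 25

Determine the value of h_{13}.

1st diffs: 3, 7, 11.
2nd diffs: 4, 4 (constant).
Newton forward-difference form: h_m = 4 + 3·C(m-1,1) + 4·C(m-1,2).
At m = 13: m-1 = 12, so h_{13} = 4 + 36 + 264 = 304.

304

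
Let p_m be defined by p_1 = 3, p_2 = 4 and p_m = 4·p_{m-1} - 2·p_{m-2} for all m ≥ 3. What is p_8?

Compute successive terms:
p_3 = 10, p_4 = 32, p_5 = 108, p_6 = 368, p_7 = 1256, p_8 = 4288.

4288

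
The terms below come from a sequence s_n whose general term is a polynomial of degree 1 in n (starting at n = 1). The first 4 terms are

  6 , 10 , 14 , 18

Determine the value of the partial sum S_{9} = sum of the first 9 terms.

1st diffs: 4, 4, 4 (constant).
So s_n = 4n + 2.
Continuing: …, 22, 26, 30, 34, …, s_9 = 38.
Summing n = 1..9 (9 terms) gives 198.

198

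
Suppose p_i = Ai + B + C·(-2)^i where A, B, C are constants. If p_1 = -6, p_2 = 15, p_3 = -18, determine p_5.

Plug in i = 1, 2, 3: A + B - 2C = -6; 2A + B + 4C = 15; 3A + B - 8C = -18.
Subtracting the first from the second: A + 6C = 21.
Subtracting the second from the third: A - 12C = -33.
Solving: C = 3, A = 3, then B = -3.
Therefore p_5 = 15 + (-3) + 3·(-32) = -84.

-84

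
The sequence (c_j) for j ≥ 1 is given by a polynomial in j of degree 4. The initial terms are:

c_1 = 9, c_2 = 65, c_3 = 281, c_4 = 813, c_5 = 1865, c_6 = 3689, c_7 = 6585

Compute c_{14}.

92153

1st diffs: 56, 216, 532, 1052, 1824, 2896.
2nd diffs: 160, 316, 520, 772, 1072.
3rd diffs: 156, 204, 252, 300.
4th diffs: 48, 48, 48 (constant).
Newton forward-difference form: c_j = 9 + 56·C(j-1,1) + 160·C(j-1,2) + 156·C(j-1,3) + 48·C(j-1,4).
At j = 14: j-1 = 13, so c_{14} = 9 + 728 + 12480 + 44616 + 34320 = 92153.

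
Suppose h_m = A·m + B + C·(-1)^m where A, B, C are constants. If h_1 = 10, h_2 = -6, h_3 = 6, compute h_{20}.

At m = 1, 2, 3: A + B - C = 10; 2A + B + C = -6; 3A + B - C = 6.
Subtracting the first from the second: A + 2C = -16.
Subtracting the second from the third: A - 2C = 12.
Solving: C = -7, A = -2, then B = 5.
So h_m = -2·m + 5 + (-7)·(-1)^m; at m=20 this is -42.

-42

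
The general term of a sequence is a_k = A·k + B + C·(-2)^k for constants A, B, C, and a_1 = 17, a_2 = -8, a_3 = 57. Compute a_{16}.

Plug in k = 1, 2, 3: A + B - 2C = 17; 2A + B + 4C = -8; 3A + B - 8C = 57.
Subtracting the first from the second: A + 6C = -25.
Subtracting the second from the third: A - 12C = 65.
Solving: C = -5, A = 5, then B = 2.
So a_k = 5·k + 2 + (-5)·(-2)^k; at k=16 this is -327598.

-327598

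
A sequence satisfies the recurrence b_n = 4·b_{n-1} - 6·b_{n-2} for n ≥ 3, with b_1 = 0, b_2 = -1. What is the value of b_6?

-4

Iterate the recurrence:
b_3 = -4;  b_4 = -10;  b_5 = -16;  b_6 = -4.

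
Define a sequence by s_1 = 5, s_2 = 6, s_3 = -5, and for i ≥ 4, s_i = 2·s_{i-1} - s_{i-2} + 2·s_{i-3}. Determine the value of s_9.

5

s_4 = -6, s_5 = 5, s_6 = 6, s_7 = -5, s_8 = -6, s_9 = 5.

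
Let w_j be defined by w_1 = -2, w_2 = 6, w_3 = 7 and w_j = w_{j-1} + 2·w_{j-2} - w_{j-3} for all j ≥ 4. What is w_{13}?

3638

Applying the relation repeatedly:
w_4 = 21, w_5 = 29, w_6 = 64, w_7 = 101, w_8 = 200, w_9 = 338, w_{10} = 637, w_{11} = 1113, w_{12} = 2049, w_{13} = 3638.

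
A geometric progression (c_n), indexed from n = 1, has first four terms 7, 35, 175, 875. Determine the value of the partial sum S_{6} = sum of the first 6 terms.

27342

Common ratio r = 5.
c_n = 7·5^(n-1).
S = 7·(5^6 - 1)/(5 - 1) = 7·(15625 - 1)/(4) = 27342.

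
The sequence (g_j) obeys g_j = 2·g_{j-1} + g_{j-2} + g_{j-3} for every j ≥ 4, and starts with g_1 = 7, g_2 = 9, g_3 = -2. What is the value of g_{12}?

20043

Compute successive terms:
g_4 = 12; g_5 = 31; g_6 = 72; g_7 = 187; g_8 = 477; g_9 = 1213; g_{10} = 3090; g_{11} = 7870; g_{12} = 20043.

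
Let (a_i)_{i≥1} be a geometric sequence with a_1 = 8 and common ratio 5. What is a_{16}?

a_i = 8·5^(i-1).
a_{16} = 8·5^15 = 244140625000.

244140625000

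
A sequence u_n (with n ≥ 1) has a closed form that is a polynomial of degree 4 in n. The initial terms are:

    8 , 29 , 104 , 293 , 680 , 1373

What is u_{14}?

38813

1st diffs: 21, 75, 189, 387, 693.
2nd diffs: 54, 114, 198, 306.
3rd diffs: 60, 84, 108.
4th diffs: 24, 24 (constant).
So u_n = n^4 + 2n^2 + 5.
Evaluating at n = 14 gives u_{14} = 38813.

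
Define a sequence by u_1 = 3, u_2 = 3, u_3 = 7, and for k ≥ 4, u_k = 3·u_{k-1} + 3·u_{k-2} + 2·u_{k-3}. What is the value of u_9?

Compute successive terms:
u_4 = 36;  u_5 = 135;  u_6 = 527;  u_7 = 2058;  u_8 = 8025;  u_9 = 31303.

31303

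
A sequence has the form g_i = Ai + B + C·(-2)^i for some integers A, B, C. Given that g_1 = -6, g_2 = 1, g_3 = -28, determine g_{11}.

-4148

Write the equations: A + B - 2C = -6; 2A + B + 4C = 1; 3A + B - 8C = -28.
Subtracting the first from the second: A + 6C = 7.
Subtracting the second from the third: A - 12C = -29.
Solving: C = 2, A = -5, then B = 3.
Hence g_{11} = -5·11 + 3 + 2·(-2048) = -4148.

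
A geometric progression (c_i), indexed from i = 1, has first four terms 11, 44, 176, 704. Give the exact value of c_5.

2816

Common ratio r = 4.
c_i = 11·4^(i-1).
c_5 = 11·4^4 = 2816.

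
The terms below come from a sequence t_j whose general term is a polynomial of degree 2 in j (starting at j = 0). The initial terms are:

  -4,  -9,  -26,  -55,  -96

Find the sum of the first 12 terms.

-3018

1st diffs: -5, -17, -29, -41.
2nd diffs: -12, -12, -12 (constant).
So t_j = -6j^2 + j - 4.
Continuing: …, -149, -214, -291, -380, …, t_{11} = -719.
Summing j = 0..11 (12 terms) gives -3018.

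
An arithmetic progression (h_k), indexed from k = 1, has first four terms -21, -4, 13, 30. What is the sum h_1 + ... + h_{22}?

Common difference d = 17.
h_k = -21 + (k - 1)·17.
h_{22} = 336; S = 22·(-21 + 336)/2 = 3465.

3465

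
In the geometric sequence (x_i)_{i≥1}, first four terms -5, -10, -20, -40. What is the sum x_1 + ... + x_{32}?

Common ratio r = 2.
x_i = (-5)·2^(i-1).
S = (-5)·(2^32 - 1)/(2 - 1) = (-5)·(4294967296 - 1)/(1) = -21474836475.

-21474836475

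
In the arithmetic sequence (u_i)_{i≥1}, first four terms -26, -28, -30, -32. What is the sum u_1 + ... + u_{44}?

-3036

Common difference d = -2.
u_i = -26 + (i - 1)·(-2).
u_{44} = -112; S = 44·(-26 + (-112))/2 = -3036.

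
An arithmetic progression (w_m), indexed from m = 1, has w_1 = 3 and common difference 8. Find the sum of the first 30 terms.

3570

w_m = 3 + (m - 1)·8.
w_{30} = 235; S = 30·(3 + 235)/2 = 3570.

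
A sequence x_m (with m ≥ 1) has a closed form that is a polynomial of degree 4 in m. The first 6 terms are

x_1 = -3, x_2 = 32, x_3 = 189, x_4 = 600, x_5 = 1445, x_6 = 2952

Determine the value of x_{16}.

138912

1st diffs: 35, 157, 411, 845, 1507.
2nd diffs: 122, 254, 434, 662.
3rd diffs: 132, 180, 228.
4th diffs: 48, 48 (constant).
So x_m = 2m^4 + 2m^3 - m^2 - 6m.
Evaluating at m = 16 gives x_{16} = 138912.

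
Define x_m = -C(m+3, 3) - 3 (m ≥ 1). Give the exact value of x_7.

-123

C(10, 3) = 120, so x_7 = -123.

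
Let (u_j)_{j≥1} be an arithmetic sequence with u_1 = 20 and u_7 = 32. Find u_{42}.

102

Common difference d = (32 - 20) / (7 - 1) = 2.
u_j = 20 + (j - 1)·2.
u_{42} = 20 + 41·2 = 102.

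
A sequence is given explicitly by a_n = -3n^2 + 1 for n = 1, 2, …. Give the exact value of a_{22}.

a_{22} = -3·22^2 + 1 = -1451.

-1451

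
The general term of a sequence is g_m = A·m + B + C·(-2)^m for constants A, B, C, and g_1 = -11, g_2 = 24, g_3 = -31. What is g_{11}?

At m = 1, 2, 3: A + B - 2C = -11; 2A + B + 4C = 24; 3A + B - 8C = -31.
Subtracting the first from the second: A + 6C = 35.
Subtracting the second from the third: A - 12C = -55.
Solving: C = 5, A = 5, then B = -6.
Therefore g_{11} = 55 + (-6) + 5·(-2048) = -10191.

-10191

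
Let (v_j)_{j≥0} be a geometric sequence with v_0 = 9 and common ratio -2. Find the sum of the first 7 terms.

387

v_j = 9·(-2)^(j-0).
S = 9·((-2)^7 - 1)/(-2 - 1) = 9·(-128 - 1)/(-3) = 387.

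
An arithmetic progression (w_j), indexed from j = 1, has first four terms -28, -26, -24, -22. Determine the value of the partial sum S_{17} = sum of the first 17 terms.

-204

Common difference d = 2.
w_j = -28 + (j - 1)·2.
w_{17} = 4; S = 17·(-28 + 4)/2 = -204.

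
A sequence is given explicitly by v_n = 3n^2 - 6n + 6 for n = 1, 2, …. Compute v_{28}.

2190

v_{28} = 3·28^2 - 6·28 + 6 = 2190.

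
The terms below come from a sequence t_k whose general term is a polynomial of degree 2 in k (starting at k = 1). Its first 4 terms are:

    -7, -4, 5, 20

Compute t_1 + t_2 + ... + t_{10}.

1st diffs: 3, 9, 15.
2nd diffs: 6, 6 (constant).
Newton forward-difference form: t_k = -7 + 3·C(k-1,1) + 6·C(k-1,2).
Continuing: …, 41, 68, 101, 140, …, t_{10} = 236.
Summing k = 1..10 (10 terms) gives 785.

785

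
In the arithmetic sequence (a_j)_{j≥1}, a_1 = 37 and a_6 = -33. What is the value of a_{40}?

Common difference d = (-33 - 37) / (6 - 1) = -14.
a_j = 37 + (j - 1)·(-14).
a_{40} = 37 + 39·(-14) = -509.

-509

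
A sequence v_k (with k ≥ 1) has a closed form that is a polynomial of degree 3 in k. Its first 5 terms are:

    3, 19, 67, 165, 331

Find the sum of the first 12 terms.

17042

1st diffs: 16, 48, 98, 166.
2nd diffs: 32, 50, 68.
3rd diffs: 18, 18 (constant).
Newton forward-difference form: v_k = 3 + 16·C(k-1,1) + 32·C(k-1,2) + 18·C(k-1,3).
Continuing: …, 583, 939, 1417, 2035, …, v_{12} = 4909.
Summing k = 1..12 (12 terms) gives 17042.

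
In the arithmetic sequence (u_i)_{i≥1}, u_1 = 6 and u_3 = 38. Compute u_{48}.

Common difference d = (38 - 6) / (3 - 1) = 16.
u_i = 6 + (i - 1)·16.
u_{48} = 6 + 47·16 = 758.

758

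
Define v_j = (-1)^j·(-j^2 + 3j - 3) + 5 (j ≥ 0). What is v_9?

62

(-1)^9 = -1; -j^2 + 3j - 3 at j=9 is -57; so v_9 = 62.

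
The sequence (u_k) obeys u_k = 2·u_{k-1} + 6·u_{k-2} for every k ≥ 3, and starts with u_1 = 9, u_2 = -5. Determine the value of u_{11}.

770240

Step forward from the initial values:
u_3 = 44; u_4 = 58; u_5 = 380; u_6 = 1108; u_7 = 4496; u_8 = 15640; u_9 = 58256; u_{10} = 210352; u_{11} = 770240.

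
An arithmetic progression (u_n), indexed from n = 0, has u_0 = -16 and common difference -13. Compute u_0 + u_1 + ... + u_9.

u_n = -16 + (n - 0)·(-13).
u_9 = -133; S = 10·(-16 + (-133))/2 = -745.

-745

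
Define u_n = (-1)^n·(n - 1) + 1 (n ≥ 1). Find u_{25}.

-23

(-1)^25 = -1; n - 1 at n=25 is 24; so u_{25} = -23.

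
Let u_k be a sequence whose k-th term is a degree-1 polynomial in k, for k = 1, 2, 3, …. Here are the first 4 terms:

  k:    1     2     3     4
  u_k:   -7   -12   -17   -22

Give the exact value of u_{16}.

1st diffs: -5, -5, -5 (constant).
So u_k = -5k - 2.
Evaluating at k = 16 gives u_{16} = -82.

-82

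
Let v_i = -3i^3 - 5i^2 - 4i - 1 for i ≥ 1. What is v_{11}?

-4643

v_{11} = -3·11^3 - 5·11^2 - 4·11 - 1 = -4643.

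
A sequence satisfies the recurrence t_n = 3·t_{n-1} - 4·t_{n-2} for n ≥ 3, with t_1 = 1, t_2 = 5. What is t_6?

-67

t_3 = 11;  t_4 = 13;  t_5 = -5;  t_6 = -67.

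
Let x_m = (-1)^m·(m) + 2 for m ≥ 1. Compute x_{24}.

26

(-1)^24 = 1; m at m=24 is 24; so x_{24} = 26.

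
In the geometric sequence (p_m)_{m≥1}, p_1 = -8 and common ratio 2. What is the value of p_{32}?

-17179869184

p_m = (-8)·2^(m-1).
p_{32} = (-8)·2^31 = -17179869184.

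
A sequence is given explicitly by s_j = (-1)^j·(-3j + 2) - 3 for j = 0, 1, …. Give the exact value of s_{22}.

-67

(-1)^22 = 1; -3j + 2 at j=22 is -64; so s_{22} = -67.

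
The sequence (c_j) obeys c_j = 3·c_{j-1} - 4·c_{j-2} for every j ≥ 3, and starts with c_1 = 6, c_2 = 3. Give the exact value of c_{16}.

116583

Applying the relation repeatedly:
c_3 = -15  c_4 = -57  c_5 = -111  …  c_{13} = -30639  c_{14} = -50217  c_{15} = -28095  c_{16} = 116583.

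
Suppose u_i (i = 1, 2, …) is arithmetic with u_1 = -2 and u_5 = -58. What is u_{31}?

-422

Common difference d = (-58 - (-2)) / (5 - 1) = -14.
u_i = -2 + (i - 1)·(-14).
u_{31} = -2 + 30·(-14) = -422.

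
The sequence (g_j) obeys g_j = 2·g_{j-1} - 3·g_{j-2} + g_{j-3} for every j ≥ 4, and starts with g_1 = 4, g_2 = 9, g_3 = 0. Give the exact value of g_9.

29

Iterate the recurrence:
g_4 = -23  g_5 = -37  g_6 = -5  g_7 = 78  g_8 = 134  g_9 = 29.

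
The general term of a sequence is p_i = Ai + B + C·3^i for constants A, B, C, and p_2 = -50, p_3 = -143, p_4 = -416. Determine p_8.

Write the equations: 2A + B + 9C = -50; 3A + B + 27C = -143; 4A + B + 81C = -416.
Subtracting the first from the second: A + 18C = -93.
Subtracting the second from the third: A + 54C = -273.
Solving: C = -5, A = -3, then B = 1.
Therefore p_8 = -24 + 1 + (-5)·6561 = -32828.

-32828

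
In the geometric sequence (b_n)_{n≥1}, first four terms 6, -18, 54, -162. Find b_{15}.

Common ratio r = -3.
b_n = 6·(-3)^(n-1).
b_{15} = 6·(-3)^14 = 28697814.

28697814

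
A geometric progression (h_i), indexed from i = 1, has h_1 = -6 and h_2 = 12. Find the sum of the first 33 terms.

Common ratio r = -2.
h_i = (-6)·(-2)^(i-1).
S = (-6)·((-2)^33 - 1)/(-2 - 1) = (-6)·(-8589934592 - 1)/(-3) = -17179869186.

-17179869186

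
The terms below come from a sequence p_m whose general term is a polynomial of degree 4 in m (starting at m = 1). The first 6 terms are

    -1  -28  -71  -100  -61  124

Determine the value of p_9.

1st diffs: -27, -43, -29, 39, 185.
2nd diffs: -16, 14, 68, 146.
3rd diffs: 30, 54, 78.
4th diffs: 24, 24 (constant).
Newton forward-difference form: p_m = -1 + (-27)·C(m-1,1) + (-16)·C(m-1,2) + 30·C(m-1,3) + 24·C(m-1,4).
At m = 9: m-1 = 8, so p_9 = -1 - 216 - 448 + 1680 + 1680 = 2695.

2695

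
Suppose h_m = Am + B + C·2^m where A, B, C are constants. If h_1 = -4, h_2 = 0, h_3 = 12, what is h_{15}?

131004

The three given values yield: A + B + 2C = -4; 2A + B + 4C = 0; 3A + B + 8C = 12.
Subtracting the first from the second: A + 2C = 4.
Subtracting the second from the third: A + 4C = 12.
Solving: C = 4, A = -4, then B = -8.
Therefore h_{15} = -60 + (-8) + 4·32768 = 131004.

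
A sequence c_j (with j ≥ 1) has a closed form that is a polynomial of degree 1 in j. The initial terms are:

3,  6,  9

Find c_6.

18

1st diffs: 3, 3 (constant).
So c_j = 3j.
Evaluating at j = 6 gives c_6 = 18.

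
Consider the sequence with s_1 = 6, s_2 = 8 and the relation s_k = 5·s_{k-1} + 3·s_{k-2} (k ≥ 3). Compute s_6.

Compute successive terms:
s_3 = 58  s_4 = 314  s_5 = 1744  s_6 = 9662.

9662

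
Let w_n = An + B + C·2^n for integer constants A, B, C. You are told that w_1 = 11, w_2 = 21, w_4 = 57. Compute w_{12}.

8265

Write the equations: A + B + 2C = 11; 2A + B + 4C = 21; 4A + B + 16C = 57.
Subtracting the first from the second: A + 2C = 10.
Subtracting the second from the third: 2A + 12C = 36.
Solving: C = 2, A = 6, then B = 1.
Hence w_{12} = 6·12 + 1 + 2·4096 = 8265.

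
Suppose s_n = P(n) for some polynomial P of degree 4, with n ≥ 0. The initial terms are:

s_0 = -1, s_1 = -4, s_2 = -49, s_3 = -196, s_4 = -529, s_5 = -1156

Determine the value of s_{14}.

1st diffs: -3, -45, -147, -333, -627.
2nd diffs: -42, -102, -186, -294.
3rd diffs: -60, -84, -108.
4th diffs: -24, -24 (constant).
Newton forward-difference form: s_n = -1 + (-3)·C(n,1) + (-42)·C(n,2) + (-60)·C(n,3) + (-24)·C(n,4).
At n = 14: n = 14, so s_{14} = -1 - 42 - 3822 - 21840 - 24024 = -49729.

-49729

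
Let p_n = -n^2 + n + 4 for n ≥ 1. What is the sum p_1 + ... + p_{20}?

-2580

Over n = 1..20: Σn = 210, Σn² = 2870.
Total = (-1)·2870 + (1)·210 + (4)·20 = -2580.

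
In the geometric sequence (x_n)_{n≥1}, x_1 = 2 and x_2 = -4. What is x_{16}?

Common ratio r = -2.
x_n = 2·(-2)^(n-1).
x_{16} = 2·(-2)^15 = -65536.

-65536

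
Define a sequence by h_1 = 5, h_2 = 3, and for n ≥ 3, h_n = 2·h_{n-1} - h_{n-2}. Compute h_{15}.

Step forward from the initial values:
h_3 = 1  h_4 = -1  h_5 = -3  …  h_{12} = -17  h_{13} = -19  h_{14} = -21  h_{15} = -23.
(Characteristic roots are 1 and 1.)

-23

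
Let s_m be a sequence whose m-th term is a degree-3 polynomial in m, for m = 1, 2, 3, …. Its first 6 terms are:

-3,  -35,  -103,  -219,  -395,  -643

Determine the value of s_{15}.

1st diffs: -32, -68, -116, -176, -248.
2nd diffs: -36, -48, -60, -72.
3rd diffs: -12, -12, -12 (constant).
Newton forward-difference form: s_m = -3 + (-32)·C(m-1,1) + (-36)·C(m-1,2) + (-12)·C(m-1,3).
At m = 15: m-1 = 14, so s_{15} = -3 - 448 - 3276 - 4368 = -8095.

-8095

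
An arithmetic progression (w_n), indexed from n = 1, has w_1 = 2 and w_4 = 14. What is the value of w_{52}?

Common difference d = (14 - 2) / (4 - 1) = 4.
w_n = 2 + (n - 1)·4.
w_{52} = 2 + 51·4 = 206.

206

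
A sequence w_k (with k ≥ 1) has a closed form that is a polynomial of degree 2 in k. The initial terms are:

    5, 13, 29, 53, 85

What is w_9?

293

1st diffs: 8, 16, 24, 32.
2nd diffs: 8, 8, 8 (constant).
Newton forward-difference form: w_k = 5 + 8·C(k-1,1) + 8·C(k-1,2).
At k = 9: k-1 = 8, so w_9 = 5 + 64 + 224 = 293.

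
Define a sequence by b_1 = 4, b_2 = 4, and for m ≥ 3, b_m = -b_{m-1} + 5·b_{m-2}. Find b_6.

Compute successive terms:
b_3 = 16;  b_4 = 4;  b_5 = 76;  b_6 = -56.

-56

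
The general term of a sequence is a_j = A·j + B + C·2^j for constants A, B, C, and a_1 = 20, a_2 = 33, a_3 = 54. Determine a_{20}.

Write the equations: A + B + 2C = 20; 2A + B + 4C = 33; 3A + B + 8C = 54.
Subtracting the first from the second: A + 2C = 13.
Subtracting the second from the third: A + 4C = 21.
Solving: C = 4, A = 5, then B = 7.
So a_j = 5·j + 7 + 4·2^j; at j=20 this is 4194411.

4194411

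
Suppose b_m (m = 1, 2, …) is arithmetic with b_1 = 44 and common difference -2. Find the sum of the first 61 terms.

b_m = 44 + (m - 1)·(-2).
b_{61} = -76; S = 61·(44 + (-76))/2 = -976.

-976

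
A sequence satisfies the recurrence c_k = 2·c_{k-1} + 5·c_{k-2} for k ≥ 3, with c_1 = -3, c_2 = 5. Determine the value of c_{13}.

Compute successive terms:
c_3 = -5, c_4 = 15, c_5 = 5, …, c_{10} = 9285, c_{11} = 31595, c_{12} = 109615, c_{13} = 377205.

377205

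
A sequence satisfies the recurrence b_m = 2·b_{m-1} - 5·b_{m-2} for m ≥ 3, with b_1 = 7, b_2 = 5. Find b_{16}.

-624075

Iterate the recurrence:
b_3 = -25, b_4 = -75, b_5 = -25, …, b_{13} = 71975, b_{14} = -95675, b_{15} = -551225, b_{16} = -624075.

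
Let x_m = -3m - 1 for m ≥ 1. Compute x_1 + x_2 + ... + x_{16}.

Over m = 1..16: Σm = 136.
Total = (-3)·136 + (-1)·16 = -424.

-424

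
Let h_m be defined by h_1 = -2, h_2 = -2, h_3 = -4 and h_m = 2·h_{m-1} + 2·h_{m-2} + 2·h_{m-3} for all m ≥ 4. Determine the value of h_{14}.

-678944

Compute successive terms:
h_4 = -16  h_5 = -44  h_6 = -128  …  h_{11} = -27280  h_{12} = -79648  h_{13} = -232544  h_{14} = -678944.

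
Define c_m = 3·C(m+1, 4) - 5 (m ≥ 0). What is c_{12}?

C(13, 4) = 715, so c_{12} = 2140.

2140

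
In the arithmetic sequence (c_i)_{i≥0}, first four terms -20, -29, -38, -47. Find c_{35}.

-335

Common difference d = -9.
c_i = -20 + (i - 0)·(-9).
c_{35} = -20 + 35·(-9) = -335.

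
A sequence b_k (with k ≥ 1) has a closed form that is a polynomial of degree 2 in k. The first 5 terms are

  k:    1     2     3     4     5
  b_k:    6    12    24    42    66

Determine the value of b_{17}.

1st diffs: 6, 12, 18, 24.
2nd diffs: 6, 6, 6 (constant).
Newton forward-difference form: b_k = 6 + 6·C(k-1,1) + 6·C(k-1,2).
At k = 17: k-1 = 16, so b_{17} = 6 + 96 + 720 = 822.

822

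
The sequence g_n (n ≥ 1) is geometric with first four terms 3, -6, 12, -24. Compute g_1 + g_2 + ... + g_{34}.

-17179869183

Common ratio r = -2.
g_n = 3·(-2)^(n-1).
S = 3·((-2)^34 - 1)/(-2 - 1) = 3·(17179869184 - 1)/(-3) = -17179869183.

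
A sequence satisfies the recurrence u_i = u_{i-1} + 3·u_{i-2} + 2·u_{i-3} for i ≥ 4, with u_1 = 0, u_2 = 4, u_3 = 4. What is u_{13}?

58056

Step forward from the initial values:
u_4 = 16, u_5 = 36, u_6 = 92, u_7 = 232, u_8 = 580, u_9 = 1460, u_{10} = 3664, u_{11} = 9204, u_{12} = 23116, u_{13} = 58056.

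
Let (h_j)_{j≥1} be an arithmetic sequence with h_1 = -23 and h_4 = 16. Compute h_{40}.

Common difference d = (16 - (-23)) / (4 - 1) = 13.
h_j = -23 + (j - 1)·13.
h_{40} = -23 + 39·13 = 484.

484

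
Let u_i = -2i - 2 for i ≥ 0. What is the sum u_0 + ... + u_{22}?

-552

Over i = 0..22: Σi = 253.
Total = (-2)·253 + (-2)·23 = -552.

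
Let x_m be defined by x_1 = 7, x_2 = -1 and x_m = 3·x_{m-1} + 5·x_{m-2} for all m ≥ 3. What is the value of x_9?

Applying the relation repeatedly:
x_3 = 32, x_4 = 91, x_5 = 433, x_6 = 1754, x_7 = 7427, x_8 = 31051, x_9 = 130288.

130288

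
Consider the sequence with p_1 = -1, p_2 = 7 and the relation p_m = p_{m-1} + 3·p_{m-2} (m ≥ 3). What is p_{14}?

80983

Applying the relation repeatedly:
p_3 = 4  p_4 = 25  p_5 = 37  …  p_{11} = 6589  p_{12} = 15304  p_{13} = 35071  p_{14} = 80983.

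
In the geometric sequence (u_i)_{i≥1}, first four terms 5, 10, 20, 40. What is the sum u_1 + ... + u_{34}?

Common ratio r = 2.
u_i = 5·2^(i-1).
S = 5·(2^34 - 1)/(2 - 1) = 5·(17179869184 - 1)/(1) = 85899345915.

85899345915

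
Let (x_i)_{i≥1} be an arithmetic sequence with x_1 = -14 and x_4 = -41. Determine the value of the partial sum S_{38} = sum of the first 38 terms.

-6859

Common difference d = (-41 - (-14)) / (4 - 1) = -9.
x_i = -14 + (i - 1)·(-9).
x_{38} = -347; S = 38·(-14 + (-347))/2 = -6859.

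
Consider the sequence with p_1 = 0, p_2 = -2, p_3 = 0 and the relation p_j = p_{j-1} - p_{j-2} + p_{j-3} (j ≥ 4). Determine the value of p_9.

0

Step forward from the initial values:
p_4 = 2; p_5 = 0; p_6 = -2; p_7 = 0; p_8 = 2; p_9 = 0.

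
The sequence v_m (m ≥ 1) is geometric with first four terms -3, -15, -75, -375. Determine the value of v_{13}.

-732421875

Common ratio r = 5.
v_m = (-3)·5^(m-1).
v_{13} = (-3)·5^12 = -732421875.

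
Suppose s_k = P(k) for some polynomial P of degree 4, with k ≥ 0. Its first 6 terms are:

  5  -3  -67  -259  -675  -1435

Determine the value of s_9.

1st diffs: -8, -64, -192, -416, -760.
2nd diffs: -56, -128, -224, -344.
3rd diffs: -72, -96, -120.
4th diffs: -24, -24 (constant).
Newton forward-difference form: s_k = 5 + (-8)·C(k,1) + (-56)·C(k,2) + (-72)·C(k,3) + (-24)·C(k,4).
At k = 9: k = 9, so s_9 = 5 - 72 - 2016 - 6048 - 3024 = -11155.

-11155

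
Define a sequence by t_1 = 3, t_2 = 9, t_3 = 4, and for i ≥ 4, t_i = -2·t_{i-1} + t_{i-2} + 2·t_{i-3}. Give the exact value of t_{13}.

Compute successive terms:
t_4 = 7, t_5 = 8, t_6 = -1, t_7 = 24, t_8 = -33, t_9 = 88, t_{10} = -161, t_{11} = 344, t_{12} = -673, t_{13} = 1368.

1368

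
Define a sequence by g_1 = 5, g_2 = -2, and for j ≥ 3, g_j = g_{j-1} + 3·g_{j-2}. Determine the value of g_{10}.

2239

Iterate the recurrence:
g_3 = 13, g_4 = 7, g_5 = 46, g_6 = 67, g_7 = 205, g_8 = 406, g_9 = 1021, g_{10} = 2239.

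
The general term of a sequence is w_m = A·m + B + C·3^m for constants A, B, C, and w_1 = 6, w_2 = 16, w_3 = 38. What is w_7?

Write the equations: A + B + 3C = 6; 2A + B + 9C = 16; 3A + B + 27C = 38.
Subtracting the first from the second: A + 6C = 10.
Subtracting the second from the third: A + 18C = 22.
Solving: C = 1, A = 4, then B = -1.
Therefore w_7 = 28 + (-1) + 1·2187 = 2214.

2214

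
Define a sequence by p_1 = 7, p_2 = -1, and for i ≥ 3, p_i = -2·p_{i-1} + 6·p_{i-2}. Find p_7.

5648

Applying the relation repeatedly:
p_3 = 44; p_4 = -94; p_5 = 452; p_6 = -1468; p_7 = 5648.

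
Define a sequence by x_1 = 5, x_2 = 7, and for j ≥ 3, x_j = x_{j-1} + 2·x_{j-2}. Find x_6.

127

x_3 = 17;  x_4 = 31;  x_5 = 65;  x_6 = 127.
(Characteristic roots are 2 and -1.)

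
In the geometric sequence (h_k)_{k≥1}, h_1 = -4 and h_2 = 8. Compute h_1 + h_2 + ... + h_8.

340

Common ratio r = -2.
h_k = (-4)·(-2)^(k-1).
S = (-4)·((-2)^8 - 1)/(-2 - 1) = (-4)·(256 - 1)/(-3) = 340.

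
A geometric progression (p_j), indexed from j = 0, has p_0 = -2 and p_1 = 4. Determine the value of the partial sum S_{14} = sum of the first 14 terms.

10922

Common ratio r = -2.
p_j = (-2)·(-2)^(j-0).
S = (-2)·((-2)^14 - 1)/(-2 - 1) = (-2)·(16384 - 1)/(-3) = 10922.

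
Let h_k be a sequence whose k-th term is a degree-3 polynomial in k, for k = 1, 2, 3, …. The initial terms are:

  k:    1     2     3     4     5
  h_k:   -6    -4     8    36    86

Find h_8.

1st diffs: 2, 12, 28, 50.
2nd diffs: 10, 16, 22.
3rd diffs: 6, 6 (constant).
Newton forward-difference form: h_k = -6 + 2·C(k-1,1) + 10·C(k-1,2) + 6·C(k-1,3).
At k = 8: k-1 = 7, so h_8 = -6 + 14 + 210 + 210 = 428.

428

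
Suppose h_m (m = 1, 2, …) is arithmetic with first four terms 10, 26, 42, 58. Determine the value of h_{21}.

330

Common difference d = 16.
h_m = 10 + (m - 1)·16.
h_{21} = 10 + 20·16 = 330.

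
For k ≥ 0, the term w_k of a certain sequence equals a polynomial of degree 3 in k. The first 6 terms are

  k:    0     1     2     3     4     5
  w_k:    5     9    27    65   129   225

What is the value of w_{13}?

2865

1st diffs: 4, 18, 38, 64, 96.
2nd diffs: 14, 20, 26, 32.
3rd diffs: 6, 6, 6 (constant).
So w_k = k^3 + 4k^2 - k + 5.
Evaluating at k = 13 gives w_{13} = 2865.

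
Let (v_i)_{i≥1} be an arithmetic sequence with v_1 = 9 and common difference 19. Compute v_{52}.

978

v_i = 9 + (i - 1)·19.
v_{52} = 9 + 51·19 = 978.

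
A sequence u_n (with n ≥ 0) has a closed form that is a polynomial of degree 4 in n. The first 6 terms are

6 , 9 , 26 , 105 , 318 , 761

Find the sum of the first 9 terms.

10410

1st diffs: 3, 17, 79, 213, 443.
2nd diffs: 14, 62, 134, 230.
3rd diffs: 48, 72, 96.
4th diffs: 24, 24 (constant).
Newton forward-difference form: u_n = 6 + 3·C(n,1) + 14·C(n,2) + 48·C(n,3) + 24·C(n,4).
Continuing: 1554, 2841, 4790.
Summing n = 0..8 (9 terms) gives 10410.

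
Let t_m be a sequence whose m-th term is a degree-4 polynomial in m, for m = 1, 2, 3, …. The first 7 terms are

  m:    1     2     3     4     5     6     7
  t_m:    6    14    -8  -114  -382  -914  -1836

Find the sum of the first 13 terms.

-77376

1st diffs: 8, -22, -106, -268, -532, -922.
2nd diffs: -30, -84, -162, -264, -390.
3rd diffs: -54, -78, -102, -126.
4th diffs: -24, -24, -24 (constant).
Newton forward-difference form: t_m = 6 + 8·C(m-1,1) + (-30)·C(m-1,2) + (-54)·C(m-1,3) + (-24)·C(m-1,4).
Continuing: …, -3298, -5474, -8562, -12784, …, t_{13} = -25638.
Summing m = 1..13 (13 terms) gives -77376.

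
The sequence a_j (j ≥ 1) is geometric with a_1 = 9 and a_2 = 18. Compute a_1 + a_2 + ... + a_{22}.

37748727

Common ratio r = 2.
a_j = 9·2^(j-1).
S = 9·(2^22 - 1)/(2 - 1) = 9·(4194304 - 1)/(1) = 37748727.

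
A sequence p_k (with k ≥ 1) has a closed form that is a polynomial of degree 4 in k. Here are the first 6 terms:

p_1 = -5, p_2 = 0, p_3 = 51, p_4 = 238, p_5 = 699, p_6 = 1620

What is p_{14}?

1st diffs: 5, 51, 187, 461, 921.
2nd diffs: 46, 136, 274, 460.
3rd diffs: 90, 138, 186.
4th diffs: 48, 48 (constant).
So p_k = 2k^4 - 5k^3 + 3k^2 + k - 6.
Evaluating at k = 14 gives p_{14} = 63708.

63708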